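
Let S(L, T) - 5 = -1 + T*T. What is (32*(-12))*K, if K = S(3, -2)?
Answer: -3072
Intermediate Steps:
S(L, T) = 4 + T**2 (S(L, T) = 5 + (-1 + T*T) = 5 + (-1 + T**2) = 4 + T**2)
K = 8 (K = 4 + (-2)**2 = 4 + 4 = 8)
(32*(-12))*K = (32*(-12))*8 = -384*8 = -3072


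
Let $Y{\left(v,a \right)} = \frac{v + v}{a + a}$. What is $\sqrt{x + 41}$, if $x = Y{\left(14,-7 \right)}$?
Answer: $\sqrt{39} \approx 6.245$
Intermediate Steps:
$Y{\left(v,a \right)} = \frac{v}{a}$ ($Y{\left(v,a \right)} = \frac{2 v}{2 a} = 2 v \frac{1}{2 a} = \frac{v}{a}$)
$x = -2$ ($x = \frac{14}{-7} = 14 \left(- \frac{1}{7}\right) = -2$)
$\sqrt{x + 41} = \sqrt{-2 + 41} = \sqrt{39}$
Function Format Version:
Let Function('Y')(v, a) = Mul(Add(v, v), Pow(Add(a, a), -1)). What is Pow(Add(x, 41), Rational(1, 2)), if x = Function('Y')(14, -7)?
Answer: Pow(39, Rational(1, 2)) ≈ 6.2450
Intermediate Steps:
Function('Y')(v, a) = Mul(v, Pow(a, -1)) (Function('Y')(v, a) = Mul(Mul(2, v), Pow(Mul(2, a), -1)) = Mul(Mul(2, v), Mul(Rational(1, 2), Pow(a, -1))) = Mul(v, Pow(a, -1)))
x = -2 (x = Mul(14, Pow(-7, -1)) = Mul(14, Rational(-1, 7)) = -2)
Pow(Add(x, 41), Rational(1, 2)) = Pow(Add(-2, 41), Rational(1, 2)) = Pow(39, Rational(1, 2))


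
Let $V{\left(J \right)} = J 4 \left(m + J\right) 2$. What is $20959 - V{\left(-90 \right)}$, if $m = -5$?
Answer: $-47441$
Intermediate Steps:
$V{\left(J \right)} = 4 J \left(-10 + 2 J\right)$ ($V{\left(J \right)} = J 4 \left(-5 + J\right) 2 = 4 J \left(-10 + 2 J\right)$)
$20959 - V{\left(-90 \right)} = 20959 - 8 \left(-90\right) \left(-5 - 90\right) = 20959 - 8 \left(-90\right) \left(-95\right) = 20959 - 68400 = -47441$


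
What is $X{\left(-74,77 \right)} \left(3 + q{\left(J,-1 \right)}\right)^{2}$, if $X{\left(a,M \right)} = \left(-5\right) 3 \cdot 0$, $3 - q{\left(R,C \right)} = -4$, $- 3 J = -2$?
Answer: $0$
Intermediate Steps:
$J = \frac{2}{3}$ ($J = \left(- \frac{1}{3}\right) \left(-2\right) = \frac{2}{3} \approx 0.66667$)
$q{\left(R,C \right)} = 7$ ($q{\left(R,C \right)} = 3 - -4 = 3 + 4 = 7$)
$X{\left(a,M \right)} = 0$ ($X{\left(a,M \right)} = \left(-15\right) 0 = 0$)
$X{\left(-74,77 \right)} \left(3 + q{\left(J,-1 \right)}\right)^{2} = 0 \left(3 + 7\right)^{2} = 0 \cdot 10^{2} = 0 \cdot 100 = 0$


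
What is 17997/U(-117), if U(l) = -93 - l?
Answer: 5999/8 ≈ 749.88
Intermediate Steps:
17997/U(-117) = 17997/(-93 - 1*(-117)) = 17997/(-93 + 117) = 17997/24 = 17997*(1/24) = 5999/8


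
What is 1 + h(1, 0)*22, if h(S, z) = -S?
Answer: -21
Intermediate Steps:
1 + h(1, 0)*22 = 1 - 1*1*22 = 1 - 1*22 = 1 - 22 = -21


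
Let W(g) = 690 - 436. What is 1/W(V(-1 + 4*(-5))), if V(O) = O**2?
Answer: 1/254 ≈ 0.0039370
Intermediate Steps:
W(g) = 254
1/W(V(-1 + 4*(-5))) = 1/254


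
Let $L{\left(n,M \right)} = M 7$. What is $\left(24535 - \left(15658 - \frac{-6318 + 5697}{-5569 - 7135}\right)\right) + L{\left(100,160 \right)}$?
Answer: $\frac{127002509}{12704} \approx 9997.0$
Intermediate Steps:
$L{\left(n,M \right)} = 7 M$
$\left(24535 - \left(15658 - \frac{-6318 + 5697}{-5569 - 7135}\right)\right) + L{\left(100,160 \right)} = \left(24535 - \left(15658 - \frac{-6318 + 5697}{-5569 - 7135}\right)\right) + 7 \cdot 160 = \left(24535 - \left(15658 + \frac{621}{-12704}\right)\right) + 1120 = \left(24535 - \frac{198918611}{12704}\right) + 1120 = \frac{112774029}{12704} + 1120 = \frac{127002509}{12704}$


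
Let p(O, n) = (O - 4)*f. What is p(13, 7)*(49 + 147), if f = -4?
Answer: -7056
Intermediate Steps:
p(O, n) = 16 - 4*O (p(O, n) = (O - 4)*(-4) = (-4 + O)*(-4) = 16 - 4*O)
p(13, 7)*(49 + 147) = (16 - 4*13)*(49 + 147) = (16 - 52)*196 = -36*196 = -7056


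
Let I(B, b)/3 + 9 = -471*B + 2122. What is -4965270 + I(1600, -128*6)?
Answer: -7219731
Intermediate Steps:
I(B, b) = 6339 - 1413*B (I(B, b) = -27 + 3*(-471*B + 2122) = -27 + 3*(2122 - 471*B) = -27 + (6366 - 1413*B) = 6339 - 1413*B)
-4965270 + I(1600, -128*6) = -4965270 + (6339 - 1413*1600) = -4965270 + (6339 - 2260800) = -4965270 - 2254461 = -7219731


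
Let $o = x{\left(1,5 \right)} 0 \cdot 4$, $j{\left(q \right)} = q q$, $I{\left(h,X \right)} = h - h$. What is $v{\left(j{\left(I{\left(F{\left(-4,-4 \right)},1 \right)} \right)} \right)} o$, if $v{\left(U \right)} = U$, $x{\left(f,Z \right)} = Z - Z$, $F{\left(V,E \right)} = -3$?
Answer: $0$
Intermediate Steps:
$I{\left(h,X \right)} = 0$
$x{\left(f,Z \right)} = 0$
$j{\left(q \right)} = q^{2}$
$o = 0$ ($o = 0 \cdot 0 \cdot 4 = 0 \cdot 4 = 0$)
$v{\left(j{\left(I{\left(F{\left(-4,-4 \right)},1 \right)} \right)} \right)} o = 0^{2} \cdot 0 = 0 \cdot 0 = 0$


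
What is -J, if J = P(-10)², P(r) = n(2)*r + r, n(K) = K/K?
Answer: -400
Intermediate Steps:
n(K) = 1
P(r) = 2*r (P(r) = 1*r + r = r + r = 2*r)
J = 400 (J = (2*(-10))² = (-20)² = 400)
-J = -1*400 = -400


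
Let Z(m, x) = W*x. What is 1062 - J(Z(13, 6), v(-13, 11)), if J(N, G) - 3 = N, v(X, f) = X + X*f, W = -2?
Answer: 1071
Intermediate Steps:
Z(m, x) = -2*x
J(N, G) = 3 + N
1062 - J(Z(13, 6), v(-13, 11)) = 1062 - (3 - 2*6) = 1062 - (3 - 12) = 1062 - 1*(-9) = 1062 + 9 = 1071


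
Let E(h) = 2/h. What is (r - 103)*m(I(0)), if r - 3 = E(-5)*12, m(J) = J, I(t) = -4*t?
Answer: 0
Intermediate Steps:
r = -9/5 (r = 3 + (2/(-5))*12 = 3 + (2*(-⅕))*12 = 3 - ⅖*12 = 3 - 24/5 = -9/5 ≈ -1.8000)
(r - 103)*m(I(0)) = (-9/5 - 103)*(-4*0) = -524/5*0 = 0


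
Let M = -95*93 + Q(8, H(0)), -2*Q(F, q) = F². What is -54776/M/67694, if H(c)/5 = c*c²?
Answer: 27388/300121349 ≈ 9.1256e-5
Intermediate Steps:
H(c) = 5*c³ (H(c) = 5*(c*c²) = 5*c³)
Q(F, q) = -F²/2
M = -8867 (M = -95*93 - ½*8² = -8835 - ½*64 = -8835 - 32 = -8867)
-54776/M/67694 = -54776/(-8867)/67694 = -54776*(-1/8867)*(1/67694) = (54776/8867)*(1/67694) = 27388/300121349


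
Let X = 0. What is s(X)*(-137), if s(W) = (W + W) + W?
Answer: 0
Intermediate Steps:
s(W) = 3*W (s(W) = 2*W + W = 3*W)
s(X)*(-137) = (3*0)*(-137) = 0*(-137) = 0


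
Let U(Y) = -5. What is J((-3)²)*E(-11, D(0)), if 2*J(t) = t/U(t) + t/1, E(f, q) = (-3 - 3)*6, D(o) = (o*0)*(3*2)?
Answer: -648/5 ≈ -129.60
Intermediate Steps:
D(o) = 0 (D(o) = 0*6 = 0)
E(f, q) = -36 (E(f, q) = -6*6 = -36)
J(t) = 2*t/5 (J(t) = (t/(-5) + t/1)/2 = (t*(-⅕) + t*1)/2 = (-t/5 + t)/2 = (4*t/5)/2 = 2*t/5)
J((-3)²)*E(-11, D(0)) = ((⅖)*(-3)²)*(-36) = ((⅖)*9)*(-36) = (18/5)*(-36) = -648/5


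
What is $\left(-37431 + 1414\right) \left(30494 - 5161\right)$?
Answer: $-912418661$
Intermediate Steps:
$\left(-37431 + 1414\right) \left(30494 - 5161\right) = - 36017 \left(30494 - 5161\right) = \left(-36017\right) 25333 = -912418661$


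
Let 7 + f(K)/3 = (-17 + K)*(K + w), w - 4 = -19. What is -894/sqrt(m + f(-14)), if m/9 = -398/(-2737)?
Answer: -149*sqrt(20056172178)/1221299 ≈ -17.278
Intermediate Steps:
w = -15 (w = 4 - 19 = -15)
m = 3582/2737 (m = 9*(-398/(-2737)) = 9*(-398*(-1/2737)) = 9*(398/2737) = 3582/2737 ≈ 1.3087)
f(K) = -21 + 3*(-17 + K)*(-15 + K) (f(K) = -21 + 3*((-17 + K)*(K - 15)) = -21 + 3*((-17 + K)*(-15 + K)) = -21 + 3*(-17 + K)*(-15 + K))
-894/sqrt(m + f(-14)) = -894/sqrt(3582/2737 + (744 - 96*(-14) + 3*(-14)**2)) = -894/sqrt(3582/2737 + (744 + 1344 + 3*196)) = -894/sqrt(3582/2737 + (744 + 1344 + 588)) = -894/sqrt(3582/2737 + 2676) = -894*sqrt(20056172178)/7327794 = -149*sqrt(20056172178)/1221299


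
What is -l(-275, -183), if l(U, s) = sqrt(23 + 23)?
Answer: -sqrt(46) ≈ -6.7823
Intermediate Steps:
l(U, s) = sqrt(46)
-l(-275, -183) = -sqrt(46)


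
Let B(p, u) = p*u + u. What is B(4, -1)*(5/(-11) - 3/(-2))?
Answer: -115/22 ≈ -5.2273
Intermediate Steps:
B(p, u) = u + p*u
B(4, -1)*(5/(-11) - 3/(-2)) = (-(1 + 4))*(5/(-11) - 3/(-2)) = (-1*5)*(5*(-1/11) - 3*(-½)) = -5*(-5/11 + 3/2) = -5*23/22 = -115/22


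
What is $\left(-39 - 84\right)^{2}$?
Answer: $15129$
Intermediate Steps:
$\left(-39 - 84\right)^{2} = \left(-123\right)^{2} = 15129$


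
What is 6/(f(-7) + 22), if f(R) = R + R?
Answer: ¾ ≈ 0.75000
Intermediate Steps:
f(R) = 2*R
6/(f(-7) + 22) = 6/(2*(-7) + 22) = 6/(-14 + 22) = 6/8 = 6*(⅛) = ¾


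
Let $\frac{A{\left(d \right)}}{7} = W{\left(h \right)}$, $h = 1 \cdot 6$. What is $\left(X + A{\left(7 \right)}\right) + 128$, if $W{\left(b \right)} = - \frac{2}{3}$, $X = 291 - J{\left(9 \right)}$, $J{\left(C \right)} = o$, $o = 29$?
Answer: $\frac{1156}{3} \approx 385.33$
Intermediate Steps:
$J{\left(C \right)} = 29$
$X = 262$ ($X = 291 - 29 = 262$)
$h = 6$
$W{\left(b \right)} = - \frac{2}{3}$ ($W{\left(b \right)} = \left(-2\right) \frac{1}{3} = - \frac{2}{3}$)
$A{\left(d \right)} = - \frac{14}{3}$ ($A{\left(d \right)} = 7 \left(- \frac{2}{3}\right) = - \frac{14}{3}$)
$\left(X + A{\left(7 \right)}\right) + 128 = \left(262 - \frac{14}{3}\right) + 128 = \frac{772}{3} + 128 = \frac{1156}{3}$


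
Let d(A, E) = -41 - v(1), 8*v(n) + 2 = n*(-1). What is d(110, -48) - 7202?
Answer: -57941/8 ≈ -7242.6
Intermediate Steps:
v(n) = -¼ - n/8 (v(n) = -¼ + (n*(-1))/8 = -¼ + (-n)/8 = -¼ - n/8)
d(A, E) = -325/8 (d(A, E) = -41 - (-¼ - ⅛*1) = -41 - (-¼ - ⅛) = -41 - 1*(-3/8) = -41 + 3/8 = -325/8)
d(110, -48) - 7202 = -325/8 - 7202 = -57941/8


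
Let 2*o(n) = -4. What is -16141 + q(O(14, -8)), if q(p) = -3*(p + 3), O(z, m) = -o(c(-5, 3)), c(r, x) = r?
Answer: -16156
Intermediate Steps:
o(n) = -2 (o(n) = (½)*(-4) = -2)
O(z, m) = 2 (O(z, m) = -1*(-2) = 2)
q(p) = -9 - 3*p (q(p) = -3*(3 + p) = -9 - 3*p)
-16141 + q(O(14, -8)) = -16141 + (-9 - 3*2) = -16141 + (-9 - 6) = -16141 - 15 = -16156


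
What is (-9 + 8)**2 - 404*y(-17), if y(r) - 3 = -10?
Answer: 2829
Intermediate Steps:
y(r) = -7 (y(r) = 3 - 10 = -7)
(-9 + 8)**2 - 404*y(-17) = (-9 + 8)**2 - 404*(-7) = (-1)**2 + 2828 = 1 + 2828 = 2829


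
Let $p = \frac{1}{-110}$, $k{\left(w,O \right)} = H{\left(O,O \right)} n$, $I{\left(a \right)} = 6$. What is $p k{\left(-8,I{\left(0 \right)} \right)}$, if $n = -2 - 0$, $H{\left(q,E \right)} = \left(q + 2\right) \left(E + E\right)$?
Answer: $\frac{96}{55} \approx 1.7455$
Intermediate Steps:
$H{\left(q,E \right)} = 2 E \left(2 + q\right)$ ($H{\left(q,E \right)} = \left(2 + q\right) 2 E = 2 E \left(2 + q\right)$)
$n = -2$ ($n = -2 + 0 = -2$)
$k{\left(w,O \right)} = - 4 O \left(2 + O\right)$ ($k{\left(w,O \right)} = 2 O \left(2 + O\right) \left(-2\right) = - 4 O \left(2 + O\right)$)
$p = - \frac{1}{110} \approx -0.0090909$
$p k{\left(-8,I{\left(0 \right)} \right)} = - \frac{\left(-4\right) 6 \left(2 + 6\right)}{110} = - \frac{\left(-4\right) 6 \cdot 8}{110} = \left(- \frac{1}{110}\right) \left(-192\right) = \frac{96}{55}$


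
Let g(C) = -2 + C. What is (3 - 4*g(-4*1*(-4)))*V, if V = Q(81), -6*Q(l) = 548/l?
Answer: 14522/243 ≈ 59.761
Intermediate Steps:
Q(l) = -274/(3*l)
V = -274/243 (V = -274/3/81 = -274/3*1/81 = -274/243 ≈ -1.1276)
(3 - 4*g(-4*1*(-4)))*V = (3 - 4*(-2 - 4*1*(-4)))*(-274/243) = (3 - 4*(-2 - 4*(-4)))*(-274/243) = (3 - 4*(-2 + 16))*(-274/243) = (3 - 4*14)*(-274/243) = (3 - 56)*(-274/243) = -53*(-274/243) = 14522/243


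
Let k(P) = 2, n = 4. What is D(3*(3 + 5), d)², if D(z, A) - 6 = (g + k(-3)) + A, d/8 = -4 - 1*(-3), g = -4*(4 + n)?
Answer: 1024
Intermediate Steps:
g = -32 (g = -4*(4 + 4) = -4*8 = -32)
d = -8 (d = 8*(-4 - 1*(-3)) = 8*(-4 + 3) = 8*(-1) = -8)
D(z, A) = -24 + A (D(z, A) = 6 + ((-32 + 2) + A) = 6 + (-30 + A) = -24 + A)
D(3*(3 + 5), d)² = (-24 - 8)² = (-32)² = 1024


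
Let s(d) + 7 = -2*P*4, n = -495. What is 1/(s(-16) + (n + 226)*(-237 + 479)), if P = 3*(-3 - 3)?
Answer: -1/64961 ≈ -1.5394e-5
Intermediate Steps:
P = -18 (P = 3*(-6) = -18)
s(d) = 137 (s(d) = -7 - 2*(-18)*4 = -7 + 36*4 = -7 + 144 = 137)
1/(s(-16) + (n + 226)*(-237 + 479)) = 1/(137 + (-495 + 226)*(-237 + 479)) = 1/(137 - 269*242) = 1/(137 - 65098) = 1/(-64961) = -1/64961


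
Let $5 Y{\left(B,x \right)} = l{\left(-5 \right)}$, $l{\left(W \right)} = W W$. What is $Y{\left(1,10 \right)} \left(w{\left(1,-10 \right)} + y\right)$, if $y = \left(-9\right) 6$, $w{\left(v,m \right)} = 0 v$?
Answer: $-270$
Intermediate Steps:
$w{\left(v,m \right)} = 0$
$l{\left(W \right)} = W^{2}$
$Y{\left(B,x \right)} = 5$ ($Y{\left(B,x \right)} = \frac{\left(-5\right)^{2}}{5} = \frac{1}{5} \cdot 25 = 5$)
$y = -54$
$Y{\left(1,10 \right)} \left(w{\left(1,-10 \right)} + y\right) = 5 \left(0 - 54\right) = 5 \left(-54\right) = -270$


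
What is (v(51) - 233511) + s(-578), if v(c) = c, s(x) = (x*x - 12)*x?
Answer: -193327076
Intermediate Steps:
s(x) = x*(-12 + x²) (s(x) = (x² - 12)*x = (-12 + x²)*x = x*(-12 + x²))
(v(51) - 233511) + s(-578) = (51 - 233511) - 578*(-12 + (-578)²) = -233460 - 578*(-12 + 334084) = -233460 - 578*334072 = -233460 - 193093616 = -193327076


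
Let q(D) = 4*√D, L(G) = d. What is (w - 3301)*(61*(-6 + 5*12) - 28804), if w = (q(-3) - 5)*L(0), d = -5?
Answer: 83570760 + 510200*I*√3 ≈ 8.3571e+7 + 8.8369e+5*I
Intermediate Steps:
L(G) = -5
w = 25 - 20*I*√3 (w = (4*√(-3) - 5)*(-5) = (4*(I*√3) - 5)*(-5) = (4*I*√3 - 5)*(-5) = (-5 + 4*I*√3)*(-5) = 25 - 20*I*√3 ≈ 25.0 - 34.641*I)
(w - 3301)*(61*(-6 + 5*12) - 28804) = ((25 - 20*I*√3) - 3301)*(61*(-6 + 5*12) - 28804) = (-3276 - 20*I*√3)*(61*(-6 + 60) - 28804) = (-3276 - 20*I*√3)*(61*54 - 28804) = (-3276 - 20*I*√3)*(3294 - 28804) = (-3276 - 20*I*√3)*(-25510) = 83570760 + 510200*I*√3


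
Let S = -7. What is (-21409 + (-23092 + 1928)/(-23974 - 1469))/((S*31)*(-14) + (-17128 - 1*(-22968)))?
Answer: -49517093/20534814 ≈ -2.4114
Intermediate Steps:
(-21409 + (-23092 + 1928)/(-23974 - 1469))/((S*31)*(-14) + (-17128 - 1*(-22968))) = (-21409 + (-23092 + 1928)/(-23974 - 1469))/(-7*31*(-14) + (-17128 - 1*(-22968))) = (-21409 - 21164/(-25443))/(-217*(-14) + (-17128 + 22968)) = (-21409 - 21164*(-1/25443))/(3038 + 5840) = (-21409 + 1924/2313)/8878 = -49517093/2313*1/8878 = -49517093/20534814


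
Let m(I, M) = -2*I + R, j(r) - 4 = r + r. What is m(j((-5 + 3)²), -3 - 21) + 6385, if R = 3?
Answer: 6364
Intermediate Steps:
j(r) = 4 + 2*r (j(r) = 4 + (r + r) = 4 + 2*r)
m(I, M) = 3 - 2*I (m(I, M) = -2*I + 3 = 3 - 2*I)
m(j((-5 + 3)²), -3 - 21) + 6385 = (3 - 2*(4 + 2*(-5 + 3)²)) + 6385 = (3 - 2*(4 + 2*(-2)²)) + 6385 = (3 - 2*(4 + 2*4)) + 6385 = (3 - 2*(4 + 8)) + 6385 = (3 - 2*12) + 6385 = (3 - 24) + 6385 = -21 + 6385 = 6364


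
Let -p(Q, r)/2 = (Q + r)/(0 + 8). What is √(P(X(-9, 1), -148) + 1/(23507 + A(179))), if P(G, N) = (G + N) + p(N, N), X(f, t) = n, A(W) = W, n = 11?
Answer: I*√35344651862/23686 ≈ 7.9372*I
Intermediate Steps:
X(f, t) = 11
p(Q, r) = -Q/4 - r/4 (p(Q, r) = -2*(Q + r)/(0 + 8) = -2*(Q + r)/8 = -2*(Q/8 + r/8) = -Q/4 - r/4)
P(G, N) = G + N/2 (P(G, N) = (G + N) + (-N/4 - N/4) = (G + N) - N/2 = G + N/2)
√(P(X(-9, 1), -148) + 1/(23507 + A(179))) = √((11 + (½)*(-148)) + 1/(23507 + 179)) = √((11 - 74) + 1/23686) = √(-63 + 1/23686) = √(-1492217/23686) = I*√35344651862/23686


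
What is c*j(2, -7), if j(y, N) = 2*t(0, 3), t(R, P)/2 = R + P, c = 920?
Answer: 11040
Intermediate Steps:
t(R, P) = 2*P + 2*R (t(R, P) = 2*(R + P) = 2*(P + R) = 2*P + 2*R)
j(y, N) = 12 (j(y, N) = 2*(2*3 + 2*0) = 2*(6 + 0) = 2*6 = 12)
c*j(2, -7) = 920*12 = 11040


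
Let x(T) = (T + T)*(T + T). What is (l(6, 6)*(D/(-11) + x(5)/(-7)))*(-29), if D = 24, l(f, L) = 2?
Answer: 73544/77 ≈ 955.12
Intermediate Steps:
x(T) = 4*T² (x(T) = (2*T)*(2*T) = 4*T²)
(l(6, 6)*(D/(-11) + x(5)/(-7)))*(-29) = (2*(24/(-11) + (4*5²)/(-7)))*(-29) = (2*(24*(-1/11) + (4*25)*(-⅐)))*(-29) = (2*(-24/11 + 100*(-⅐)))*(-29) = (2*(-24/11 - 100/7))*(-29) = (2*(-1268/77))*(-29) = -2536/77*(-29) = 73544/77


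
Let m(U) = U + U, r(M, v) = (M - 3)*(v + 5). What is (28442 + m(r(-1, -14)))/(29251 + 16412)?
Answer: 28514/45663 ≈ 0.62444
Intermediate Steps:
r(M, v) = (-3 + M)*(5 + v)
m(U) = 2*U
(28442 + m(r(-1, -14)))/(29251 + 16412) = (28442 + 2*(-15 - 3*(-14) + 5*(-1) - 1*(-14)))/(29251 + 16412) = (28442 + 2*(-15 + 42 - 5 + 14))/45663 = (28442 + 2*36)*(1/45663) = (28442 + 72)*(1/45663) = 28514*(1/45663) = 28514/45663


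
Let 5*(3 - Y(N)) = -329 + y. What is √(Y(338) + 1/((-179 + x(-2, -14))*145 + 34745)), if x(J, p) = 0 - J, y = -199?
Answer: √2238422030/4540 ≈ 10.421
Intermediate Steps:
x(J, p) = -J
Y(N) = 543/5 (Y(N) = 3 - (-329 - 199)/5 = 3 - ⅕*(-528) = 3 + 528/5 = 543/5)
√(Y(338) + 1/((-179 + x(-2, -14))*145 + 34745)) = √(543/5 + 1/((-179 - 1*(-2))*145 + 34745)) = √(543/5 + 1/((-179 + 2)*145 + 34745)) = √(543/5 + 1/(-177*145 + 34745)) = √(543/5 + 1/(-25665 + 34745)) = √(543/5 + 1/9080) = √(986089/9080) = √2238422030/4540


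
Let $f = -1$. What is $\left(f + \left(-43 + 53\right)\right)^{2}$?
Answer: $81$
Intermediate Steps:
$\left(f + \left(-43 + 53\right)\right)^{2} = \left(-1 + \left(-43 + 53\right)\right)^{2} = \left(-1 + 10\right)^{2} = 9^{2} = 81$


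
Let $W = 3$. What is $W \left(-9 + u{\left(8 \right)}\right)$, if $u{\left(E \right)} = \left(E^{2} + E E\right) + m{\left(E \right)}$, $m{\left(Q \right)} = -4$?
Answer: $345$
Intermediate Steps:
$u{\left(E \right)} = -4 + 2 E^{2}$ ($u{\left(E \right)} = \left(E^{2} + E E\right) - 4 = \left(E^{2} + E^{2}\right) - 4 = 2 E^{2} - 4 = -4 + 2 E^{2}$)
$W \left(-9 + u{\left(8 \right)}\right) = 3 \left(-9 - \left(4 - 2 \cdot 8^{2}\right)\right) = 3 \left(-9 + \left(-4 + 2 \cdot 64\right)\right) = 3 \left(-9 + \left(-4 + 128\right)\right) = 3 \left(-9 + 124\right) = 3 \cdot 115 = 345$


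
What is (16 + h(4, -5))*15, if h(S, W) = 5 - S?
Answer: 255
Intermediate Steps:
(16 + h(4, -5))*15 = (16 + (5 - 1*4))*15 = (16 + (5 - 4))*15 = (16 + 1)*15 = 17*15 = 255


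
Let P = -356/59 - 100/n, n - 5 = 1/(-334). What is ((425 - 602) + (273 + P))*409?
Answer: 2817376868/98471 ≈ 28611.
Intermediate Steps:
n = 1669/334 (n = 5 + 1/(-334) = 5 - 1/334 = 1669/334 ≈ 4.9970)
P = -2564764/98471 (P = -356/59 - 100/1669/334 = -356*1/59 - 100*334/1669 = -356/59 - 33400/1669 = -2564764/98471 ≈ -26.046)
((425 - 602) + (273 + P))*409 = ((425 - 602) + (273 - 2564764/98471))*409 = (-177 + 24317819/98471)*409 = (6888452/98471)*409 = 2817376868/98471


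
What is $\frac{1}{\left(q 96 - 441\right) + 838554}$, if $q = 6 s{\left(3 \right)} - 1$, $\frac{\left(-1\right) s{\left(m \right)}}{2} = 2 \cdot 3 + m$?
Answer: $\frac{1}{827649} \approx 1.2082 \cdot 10^{-6}$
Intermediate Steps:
$s{\left(m \right)} = -12 - 2 m$ ($s{\left(m \right)} = - 2 \left(2 \cdot 3 + m\right) = - 2 \left(6 + m\right) = -12 - 2 m$)
$q = -109$ ($q = 6 \left(-12 - 6\right) - 1 = 6 \left(-18\right) - 1 = -108 - 1 = -109$)
$\frac{1}{\left(q 96 - 441\right) + 838554} = \frac{1}{\left(\left(-109\right) 96 - 441\right) + 838554} = \frac{1}{\left(-10464 - 441\right) + 838554} = \frac{1}{-10905 + 838554} = \frac{1}{827649}$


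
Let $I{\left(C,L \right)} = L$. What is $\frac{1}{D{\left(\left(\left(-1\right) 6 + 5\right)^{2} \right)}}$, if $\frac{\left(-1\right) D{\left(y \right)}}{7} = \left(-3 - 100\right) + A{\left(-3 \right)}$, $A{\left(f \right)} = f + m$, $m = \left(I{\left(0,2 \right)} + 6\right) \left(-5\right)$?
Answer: $\frac{1}{1022} \approx 0.00097847$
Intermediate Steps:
$m = -40$ ($m = \left(2 + 6\right) \left(-5\right) = 8 \left(-5\right) = -40$)
$A{\left(f \right)} = -40 + f$ ($A{\left(f \right)} = f - 40 = -40 + f$)
$D{\left(y \right)} = 1022$ ($D{\left(y \right)} = - 7 \left(\left(-3 - 100\right) - 43\right) = - 7 \left(-103 - 43\right) = \left(-7\right) \left(-146\right) = 1022$)
$\frac{1}{D{\left(\left(\left(-1\right) 6 + 5\right)^{2} \right)}} = \frac{1}{1022}$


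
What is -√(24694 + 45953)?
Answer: -√70647 ≈ -265.79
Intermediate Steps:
-√(24694 + 45953) = -√70647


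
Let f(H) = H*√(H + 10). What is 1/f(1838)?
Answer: √462/1698312 ≈ 1.2656e-5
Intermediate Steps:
f(H) = H*√(10 + H)
1/f(1838) = 1/(1838*√(10 + 1838)) = 1/(1838*√1848) = 1/(1838*(2*√462)) = 1/(3676*√462) = √462/1698312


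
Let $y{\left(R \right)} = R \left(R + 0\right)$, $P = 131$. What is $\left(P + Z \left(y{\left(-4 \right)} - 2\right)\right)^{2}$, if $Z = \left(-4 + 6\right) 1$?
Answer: $25281$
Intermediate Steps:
$y{\left(R \right)} = R^{2}$ ($y{\left(R \right)} = R R = R^{2}$)
$Z = 2$ ($Z = 2 \cdot 1 = 2$)
$\left(P + Z \left(y{\left(-4 \right)} - 2\right)\right)^{2} = \left(131 + 2 \left(\left(-4\right)^{2} - 2\right)\right)^{2} = \left(131 + 2 \left(16 - 2\right)\right)^{2} = \left(131 + 2 \cdot 14\right)^{2} = \left(131 + 28\right)^{2} = 159^{2} = 25281$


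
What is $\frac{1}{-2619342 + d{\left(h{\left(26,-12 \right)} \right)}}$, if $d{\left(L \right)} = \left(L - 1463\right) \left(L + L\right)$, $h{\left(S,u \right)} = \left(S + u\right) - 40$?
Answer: $- \frac{1}{2541914} \approx -3.934 \cdot 10^{-7}$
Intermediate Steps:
$h{\left(S,u \right)} = -40 + S + u$
$d{\left(L \right)} = 2 L \left(-1463 + L\right)$ ($d{\left(L \right)} = \left(-1463 + L\right) 2 L = 2 L \left(-1463 + L\right)$)
$\frac{1}{-2619342 + d{\left(h{\left(26,-12 \right)} \right)}} = \frac{1}{-2619342 + 2 \left(-40 + 26 - 12\right) \left(-1463 - 26\right)} = \frac{1}{-2619342 + 2 \left(-26\right) \left(-1463 - 26\right)} = \frac{1}{-2619342 + 2 \left(-26\right) \left(-1489\right)} = \frac{1}{-2619342 + 77428} = \frac{1}{-2541914} = - \frac{1}{2541914}$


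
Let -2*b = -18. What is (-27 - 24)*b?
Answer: -459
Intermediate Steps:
b = 9 (b = -½*(-18) = 9)
(-27 - 24)*b = (-27 - 24)*9 = -51*9 = -459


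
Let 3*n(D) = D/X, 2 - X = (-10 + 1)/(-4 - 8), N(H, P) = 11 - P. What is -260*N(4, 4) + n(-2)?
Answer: -27308/15 ≈ -1820.5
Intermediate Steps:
X = 5/4 (X = 2 - (-10 + 1)/(-4 - 8) = 2 - (-9)/(-12) = 2 - (-9)*(-1)/12 = 2 - 1*3/4 = 2 - 3/4 = 5/4 ≈ 1.2500)
n(D) = 4*D/15 (n(D) = (D/(5/4))/3 = (D*(4/5))/3 = (4*D/5)/3 = 4*D/15)
-260*N(4, 4) + n(-2) = -260*(11 - 1*4) + (4/15)*(-2) = -260*(11 - 4) - 8/15 = -260*7 - 8/15 = -1820 - 8/15 = -27308/15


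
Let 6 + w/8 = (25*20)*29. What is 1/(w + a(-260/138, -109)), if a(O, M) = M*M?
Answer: 1/127833 ≈ 7.8227e-6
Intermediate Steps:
w = 115952 (w = -48 + 8*((25*20)*29) = -48 + 8*(500*29) = -48 + 8*14500 = -48 + 116000 = 115952)
a(O, M) = M²
1/(w + a(-260/138, -109)) = 1/(115952 + (-109)²) = 1/(115952 + 11881) = 1/127833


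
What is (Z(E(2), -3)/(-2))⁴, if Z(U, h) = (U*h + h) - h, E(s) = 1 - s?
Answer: 81/16 ≈ 5.0625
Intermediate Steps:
Z(U, h) = U*h (Z(U, h) = (h + U*h) - h = U*h)
(Z(E(2), -3)/(-2))⁴ = (((1 - 1*2)*(-3))/(-2))⁴ = (((1 - 2)*(-3))*(-½))⁴ = (-1*(-3)*(-½))⁴ = (3*(-½))⁴ = (-3/2)⁴ = 81/16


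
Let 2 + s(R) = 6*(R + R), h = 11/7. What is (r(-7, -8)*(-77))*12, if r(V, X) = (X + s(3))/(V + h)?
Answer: 84084/19 ≈ 4425.5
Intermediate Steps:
h = 11/7 (h = 11*(⅐) = 11/7 ≈ 1.5714)
s(R) = -2 + 12*R (s(R) = -2 + 6*(R + R) = -2 + 6*(2*R) = -2 + 12*R)
r(V, X) = (34 + X)/(11/7 + V) (r(V, X) = (X + (-2 + 12*3))/(V + 11/7) = (X + (-2 + 36))/(11/7 + V) = (X + 34)/(11/7 + V) = (34 + X)/(11/7 + V))
(r(-7, -8)*(-77))*12 = ((7*(34 - 8)/(11 + 7*(-7)))*(-77))*12 = ((7*26/(11 - 49))*(-77))*12 = ((7*26/(-38))*(-77))*12 = ((7*(-1/38)*26)*(-77))*12 = -91/19*(-77)*12 = (7007/19)*12 = 84084/19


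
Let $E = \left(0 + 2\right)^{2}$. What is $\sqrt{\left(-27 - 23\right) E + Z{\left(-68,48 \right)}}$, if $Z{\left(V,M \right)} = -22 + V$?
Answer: $i \sqrt{290} \approx 17.029 i$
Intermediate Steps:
$E = 4$ ($E = 2^{2} = 4$)
$\sqrt{\left(-27 - 23\right) E + Z{\left(-68,48 \right)}} = \sqrt{\left(-27 - 23\right) 4 - 90} = \sqrt{\left(-50\right) 4 - 90} = \sqrt{-200 - 90} = \sqrt{-290} = i \sqrt{290}$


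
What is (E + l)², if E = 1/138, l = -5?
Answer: 474721/19044 ≈ 24.928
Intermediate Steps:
E = 1/138 ≈ 0.0072464
(E + l)² = (1/138 - 5)² = (-689/138)² = 474721/19044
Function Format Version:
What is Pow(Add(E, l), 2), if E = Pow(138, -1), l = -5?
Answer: Rational(474721, 19044) ≈ 24.928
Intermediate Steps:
E = Rational(1, 138) ≈ 0.0072464
Pow(Add(E, l), 2) = Pow(Add(Rational(1, 138), -5), 2) = Pow(Rational(-689, 138), 2) = Rational(474721, 19044)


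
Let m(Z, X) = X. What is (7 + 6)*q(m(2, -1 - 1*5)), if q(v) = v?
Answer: -78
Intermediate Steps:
(7 + 6)*q(m(2, -1 - 1*5)) = (7 + 6)*(-1 - 1*5) = 13*(-1 - 5) = 13*(-6) = -78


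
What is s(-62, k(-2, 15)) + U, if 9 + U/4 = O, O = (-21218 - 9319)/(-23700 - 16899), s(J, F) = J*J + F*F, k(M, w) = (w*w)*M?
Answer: 71589920/347 ≈ 2.0631e+5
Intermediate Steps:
k(M, w) = M*w² (k(M, w) = w²*M = M*w²)
s(J, F) = F² + J² (s(J, F) = J² + F² = F² + J²)
O = 261/347 (O = -30537/(-40599) = -30537*(-1/40599) = 261/347 ≈ 0.75216)
U = -11448/347 (U = -36 + 4*(261/347) = -36 + 1044/347 = -11448/347 ≈ -32.991)
s(-62, k(-2, 15)) + U = ((-2*15²)² + (-62)²) - 11448/347 = ((-2*225)² + 3844) - 11448/347 = ((-450)² + 3844) - 11448/347 = (202500 + 3844) - 11448/347 = 206344 - 11448/347 = 71589920/347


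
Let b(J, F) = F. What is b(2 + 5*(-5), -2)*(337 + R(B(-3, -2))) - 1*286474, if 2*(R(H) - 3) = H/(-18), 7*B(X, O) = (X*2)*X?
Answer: -2010077/7 ≈ -2.8715e+5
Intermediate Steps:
B(X, O) = 2*X**2/7 (B(X, O) = ((X*2)*X)/7 = ((2*X)*X)/7 = (2*X**2)/7 = 2*X**2/7)
R(H) = 3 - H/36 (R(H) = 3 + (H/(-18))/2 = 3 + (H*(-1/18))/2 = 3 + (-H/18)/2 = 3 - H/36)
b(2 + 5*(-5), -2)*(337 + R(B(-3, -2))) - 1*286474 = -2*(337 + (3 - (-3)**2/126)) - 1*286474 = -2*(337 + (3 - 9/126)) - 286474 = -2*(337 + (3 - 1/36*18/7)) - 286474 = -2*(337 + (3 - 1/14)) - 286474 = -2*(337 + 41/14) - 286474 = -2*4759/14 - 286474 = -4759/7 - 286474 = -2010077/7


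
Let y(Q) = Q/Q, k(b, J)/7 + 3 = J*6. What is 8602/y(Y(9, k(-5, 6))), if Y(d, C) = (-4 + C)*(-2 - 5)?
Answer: 8602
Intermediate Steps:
k(b, J) = -21 + 42*J (k(b, J) = -21 + 7*(J*6) = -21 + 7*(6*J) = -21 + 42*J)
Y(d, C) = 28 - 7*C (Y(d, C) = (-4 + C)*(-7) = 28 - 7*C)
y(Q) = 1
8602/y(Y(9, k(-5, 6))) = 8602/1 = 8602*1 = 8602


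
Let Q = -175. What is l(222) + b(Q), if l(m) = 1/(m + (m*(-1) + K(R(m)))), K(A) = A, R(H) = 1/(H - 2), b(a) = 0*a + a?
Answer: 45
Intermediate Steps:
b(a) = a (b(a) = 0 + a = a)
R(H) = 1/(-2 + H)
l(m) = -2 + m (l(m) = 1/(m + (m*(-1) + 1/(-2 + m))) = 1/(m + (-m + 1/(-2 + m))) = 1/(m + (1/(-2 + m) - m)) = 1/(1/(-2 + m)) = -2 + m)
l(222) + b(Q) = (-2 + 222) - 175 = 220 - 175 = 45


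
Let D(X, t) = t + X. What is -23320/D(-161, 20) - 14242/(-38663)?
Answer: 903629282/5451483 ≈ 165.76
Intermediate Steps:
D(X, t) = X + t
-23320/D(-161, 20) - 14242/(-38663) = -23320/(-161 + 20) - 14242/(-38663) = -23320/(-141) - 14242*(-1/38663) = -23320*(-1/141) + 14242/38663 = 23320/141 + 14242/38663 = 903629282/5451483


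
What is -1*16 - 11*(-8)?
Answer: 72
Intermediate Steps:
-1*16 - 11*(-8) = -16 + 88 = 72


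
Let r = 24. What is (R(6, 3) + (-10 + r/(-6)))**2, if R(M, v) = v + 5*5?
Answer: 196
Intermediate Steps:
R(M, v) = 25 + v (R(M, v) = v + 25 = 25 + v)
(R(6, 3) + (-10 + r/(-6)))**2 = ((25 + 3) + (-10 + 24/(-6)))**2 = (28 + (-10 + 24*(-1/6)))**2 = (28 + (-10 - 4))**2 = (28 - 14)**2 = 14**2 = 196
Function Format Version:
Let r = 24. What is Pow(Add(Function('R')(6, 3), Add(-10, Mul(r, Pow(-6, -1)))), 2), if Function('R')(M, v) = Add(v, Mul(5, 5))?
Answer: 196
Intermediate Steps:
Function('R')(M, v) = Add(25, v) (Function('R')(M, v) = Add(v, 25) = Add(25, v))
Pow(Add(Function('R')(6, 3), Add(-10, Mul(r, Pow(-6, -1)))), 2) = Pow(Add(Add(25, 3), Add(-10, Mul(24, Pow(-6, -1)))), 2) = Pow(Add(28, Add(-10, Mul(24, Rational(-1, 6)))), 2) = Pow(Add(28, Add(-10, -4)), 2) = Pow(Add(28, -14), 2) = Pow(14, 2) = 196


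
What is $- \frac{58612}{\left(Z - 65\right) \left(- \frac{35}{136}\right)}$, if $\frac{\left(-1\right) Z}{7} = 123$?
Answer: $- \frac{3985616}{16205} \approx -245.95$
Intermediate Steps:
$Z = -861$ ($Z = \left(-7\right) 123 = -861$)
$- \frac{58612}{\left(Z - 65\right) \left(- \frac{35}{136}\right)} = - \frac{58612}{\left(-861 - 65\right) \left(- \frac{35}{136}\right)} = - \frac{58612}{\left(-926\right) \left(\left(-35\right) \frac{1}{136}\right)} = - \frac{58612}{\left(-926\right) \left(- \frac{35}{136}\right)} = - \frac{58612}{\frac{16205}{68}} = \left(-58612\right) \frac{68}{16205} = - \frac{3985616}{16205}$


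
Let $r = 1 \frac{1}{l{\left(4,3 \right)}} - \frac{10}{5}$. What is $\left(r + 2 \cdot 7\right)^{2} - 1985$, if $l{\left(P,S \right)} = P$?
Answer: $- \frac{29359}{16} \approx -1834.9$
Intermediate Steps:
$r = - \frac{7}{4}$ ($r = 1 \cdot \frac{1}{4} - \frac{10}{5} = 1 \cdot \frac{1}{4} - 2 = \frac{1}{4} - 2 = - \frac{7}{4} \approx -1.75$)
$\left(r + 2 \cdot 7\right)^{2} - 1985 = \left(- \frac{7}{4} + 2 \cdot 7\right)^{2} - 1985 = \left(- \frac{7}{4} + 14\right)^{2} - 1985 = \left(\frac{49}{4}\right)^{2} - 1985 = \frac{2401}{16} - 1985 = - \frac{29359}{16}$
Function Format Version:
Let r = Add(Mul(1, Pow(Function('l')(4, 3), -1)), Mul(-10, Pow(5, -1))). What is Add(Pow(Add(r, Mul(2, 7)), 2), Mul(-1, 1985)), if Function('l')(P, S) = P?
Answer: Rational(-29359, 16) ≈ -1834.9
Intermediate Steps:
r = Rational(-7, 4) (r = Add(Mul(1, Pow(4, -1)), Mul(-10, Pow(5, -1))) = Add(Mul(1, Rational(1, 4)), Mul(-10, Rational(1, 5))) = Add(Rational(1, 4), -2) = Rational(-7, 4) ≈ -1.7500)
Add(Pow(Add(r, Mul(2, 7)), 2), Mul(-1, 1985)) = Add(Pow(Add(Rational(-7, 4), Mul(2, 7)), 2), Mul(-1, 1985)) = Add(Pow(Add(Rational(-7, 4), 14), 2), -1985) = Add(Pow(Rational(49, 4), 2), -1985) = Add(Rational(2401, 16), -1985) = Rational(-29359, 16)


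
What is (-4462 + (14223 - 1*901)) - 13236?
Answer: -4376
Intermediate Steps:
(-4462 + (14223 - 1*901)) - 13236 = (-4462 + (14223 - 901)) - 13236 = (-4462 + 13322) - 13236 = 8860 - 13236 = -4376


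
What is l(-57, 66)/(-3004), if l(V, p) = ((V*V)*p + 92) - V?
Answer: -214583/3004 ≈ -71.432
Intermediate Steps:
l(V, p) = 92 - V + p*V**2 (l(V, p) = (V**2*p + 92) - V = (p*V**2 + 92) - V = (92 + p*V**2) - V = 92 - V + p*V**2)
l(-57, 66)/(-3004) = (92 - 1*(-57) + 66*(-57)**2)/(-3004) = (92 + 57 + 66*3249)*(-1/3004) = (92 + 57 + 214434)*(-1/3004) = 214583*(-1/3004) = -214583/3004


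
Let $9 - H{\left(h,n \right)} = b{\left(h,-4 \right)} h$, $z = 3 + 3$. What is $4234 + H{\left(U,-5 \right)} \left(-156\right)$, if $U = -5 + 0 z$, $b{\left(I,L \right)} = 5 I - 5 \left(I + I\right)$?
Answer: $-16670$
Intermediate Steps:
$b{\left(I,L \right)} = - 5 I$ ($b{\left(I,L \right)} = 5 I - 5 \cdot 2 I = 5 I - 10 I = - 5 I$)
$z = 6$
$U = -5$ ($U = -5 + 0 \cdot 6 = -5 + 0 = -5$)
$H{\left(h,n \right)} = 9 + 5 h^{2}$ ($H{\left(h,n \right)} = 9 - - 5 h h = 9 - - 5 h^{2} = 9 + 5 h^{2}$)
$4234 + H{\left(U,-5 \right)} \left(-156\right) = 4234 + \left(9 + 5 \left(-5\right)^{2}\right) \left(-156\right) = 4234 + \left(9 + 5 \cdot 25\right) \left(-156\right) = 4234 + \left(9 + 125\right) \left(-156\right) = 4234 + 134 \left(-156\right) = 4234 - 20904 = -16670$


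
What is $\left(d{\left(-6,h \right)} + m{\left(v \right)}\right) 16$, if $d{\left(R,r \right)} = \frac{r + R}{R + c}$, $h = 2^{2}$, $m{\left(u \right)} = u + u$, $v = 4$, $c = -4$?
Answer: $\frac{656}{5} \approx 131.2$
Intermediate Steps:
$m{\left(u \right)} = 2 u$
$h = 4$
$d{\left(R,r \right)} = \frac{R + r}{-4 + R}$ ($d{\left(R,r \right)} = \frac{r + R}{R - 4} = \frac{R + r}{-4 + R}$)
$\left(d{\left(-6,h \right)} + m{\left(v \right)}\right) 16 = \left(\frac{-6 + 4}{-4 - 6} + 2 \cdot 4\right) 16 = \left(\frac{1}{-10} \left(-2\right) + 8\right) 16 = \left(\left(- \frac{1}{10}\right) \left(-2\right) + 8\right) 16 = \left(\frac{1}{5} + 8\right) 16 = \frac{41}{5} \cdot 16 = \frac{656}{5}$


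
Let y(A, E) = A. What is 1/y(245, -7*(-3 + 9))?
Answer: 1/245 ≈ 0.0040816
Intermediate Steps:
1/y(245, -7*(-3 + 9)) = 1/245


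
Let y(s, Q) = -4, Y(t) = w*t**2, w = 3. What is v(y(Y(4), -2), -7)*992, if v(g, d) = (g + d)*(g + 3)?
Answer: 10912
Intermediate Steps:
Y(t) = 3*t**2
v(g, d) = (3 + g)*(d + g) (v(g, d) = (d + g)*(3 + g) = (3 + g)*(d + g))
v(y(Y(4), -2), -7)*992 = ((-4)**2 + 3*(-7) + 3*(-4) - 7*(-4))*992 = (16 - 21 - 12 + 28)*992 = 11*992 = 10912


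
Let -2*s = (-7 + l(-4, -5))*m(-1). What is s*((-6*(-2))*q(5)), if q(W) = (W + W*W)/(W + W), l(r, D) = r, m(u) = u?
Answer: -198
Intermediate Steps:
q(W) = (W + W²)/(2*W) (q(W) = (W + W²)/((2*W)) = (W + W²)*(1/(2*W)) = (W + W²)/(2*W))
s = -11/2 (s = -(-7 - 4)*(-1)/2 = -(-11)*(-1)/2 = -½*11 = -11/2 ≈ -5.5000)
s*((-6*(-2))*q(5)) = -11*(-6*(-2))*(½ + (½)*5)/2 = -66*(½ + 5/2) = -66*3 = -11/2*36 = -198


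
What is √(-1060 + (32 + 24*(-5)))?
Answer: 2*I*√287 ≈ 33.882*I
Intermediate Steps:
√(-1060 + (32 + 24*(-5))) = √(-1060 + (32 - 120)) = √(-1060 - 88) = √(-1148) = 2*I*√287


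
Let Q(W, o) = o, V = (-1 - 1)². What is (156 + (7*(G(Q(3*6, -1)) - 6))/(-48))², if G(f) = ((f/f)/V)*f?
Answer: 907636129/36864 ≈ 24621.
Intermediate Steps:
V = 4 (V = (-2)² = 4)
G(f) = f/4 (G(f) = ((f/f)/4)*f = (1*(¼))*f = f/4)
(156 + (7*(G(Q(3*6, -1)) - 6))/(-48))² = (156 + (7*((¼)*(-1) - 6))/(-48))² = (156 + (7*(-¼ - 6))*(-1/48))² = (156 + (7*(-25/4))*(-1/48))² = (156 - 175/4*(-1/48))² = (156 + 175/192)² = (30127/192)² = 907636129/36864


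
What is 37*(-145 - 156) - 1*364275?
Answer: -375412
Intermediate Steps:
37*(-145 - 156) - 1*364275 = 37*(-301) - 364275 = -11137 - 364275 = -375412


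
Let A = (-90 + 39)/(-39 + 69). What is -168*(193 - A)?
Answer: -163548/5 ≈ -32710.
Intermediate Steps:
A = -17/10 (A = -51/30 = -51*1/30 = -17/10 ≈ -1.7000)
-168*(193 - A) = -168*(193 - 1*(-17/10)) = -168*(193 + 17/10) = -168*1947/10 = -163548/5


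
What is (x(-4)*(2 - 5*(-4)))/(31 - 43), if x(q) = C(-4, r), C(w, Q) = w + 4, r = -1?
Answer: 0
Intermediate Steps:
C(w, Q) = 4 + w
x(q) = 0 (x(q) = 4 - 4 = 0)
(x(-4)*(2 - 5*(-4)))/(31 - 43) = (0*(2 - 5*(-4)))/(31 - 43) = (0*(2 + 20))/(-12) = (0*22)*(-1/12) = 0*(-1/12) = 0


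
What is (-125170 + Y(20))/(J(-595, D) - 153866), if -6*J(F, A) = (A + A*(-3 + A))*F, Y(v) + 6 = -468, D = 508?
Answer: -188466/38005091 ≈ -0.0049590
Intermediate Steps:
Y(v) = -474 (Y(v) = -6 - 468 = -474)
J(F, A) = -F*(A + A*(-3 + A))/6 (J(F, A) = -(A + A*(-3 + A))*F/6 = -F*(A + A*(-3 + A))/6)
(-125170 + Y(20))/(J(-595, D) - 153866) = (-125170 - 474)/((1/6)*508*(-595)*(2 - 1*508) - 153866) = -125644/((1/6)*508*(-595)*(2 - 508) - 153866) = -125644/((1/6)*508*(-595)*(-506) - 153866) = -125644/(76471780/3 - 153866) = -125644/76010182/3 = -125644*3/76010182 = -188466/38005091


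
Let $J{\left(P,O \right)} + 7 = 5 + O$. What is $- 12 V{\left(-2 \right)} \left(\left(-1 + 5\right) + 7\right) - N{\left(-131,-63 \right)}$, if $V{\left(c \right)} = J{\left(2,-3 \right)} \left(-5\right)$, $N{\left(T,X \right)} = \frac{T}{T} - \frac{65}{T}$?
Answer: $- \frac{432496}{131} \approx -3301.5$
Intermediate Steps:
$J{\left(P,O \right)} = -2 + O$ ($J{\left(P,O \right)} = -7 + \left(5 + O\right) = -2 + O$)
$N{\left(T,X \right)} = 1 - \frac{65}{T}$
$V{\left(c \right)} = 25$ ($V{\left(c \right)} = \left(-2 - 3\right) \left(-5\right) = \left(-5\right) \left(-5\right) = 25$)
$- 12 V{\left(-2 \right)} \left(\left(-1 + 5\right) + 7\right) - N{\left(-131,-63 \right)} = \left(-12\right) 25 \left(\left(-1 + 5\right) + 7\right) - \frac{-65 - 131}{-131} = - 300 \left(4 + 7\right) - \left(- \frac{1}{131}\right) \left(-196\right) = \left(-300\right) 11 - \frac{196}{131} = -3300 - \frac{196}{131} = - \frac{432496}{131}$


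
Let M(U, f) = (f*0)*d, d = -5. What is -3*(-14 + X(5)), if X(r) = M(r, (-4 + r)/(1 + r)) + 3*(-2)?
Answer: 60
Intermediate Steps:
M(U, f) = 0 (M(U, f) = (f*0)*(-5) = 0*(-5) = 0)
X(r) = -6 (X(r) = 0 + 3*(-2) = 0 - 6 = -6)
-3*(-14 + X(5)) = -3*(-14 - 6) = -3*(-20) = 60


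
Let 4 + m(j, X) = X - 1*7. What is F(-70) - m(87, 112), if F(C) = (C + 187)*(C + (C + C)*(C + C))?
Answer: 2284909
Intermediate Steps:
m(j, X) = -11 + X (m(j, X) = -4 + (X - 1*7) = -4 + (X - 7) = -4 + (-7 + X) = -11 + X)
F(C) = (187 + C)*(C + 4*C²) (F(C) = (187 + C)*(C + (2*C)*(2*C)) = (187 + C)*(C + 4*C²))
F(-70) - m(87, 112) = -70*(187 + 4*(-70)² + 749*(-70)) - (-11 + 112) = -70*(187 + 4*4900 - 52430) - 1*101 = -70*(187 + 19600 - 52430) - 101 = -70*(-32643) - 101 = 2285010 - 101 = 2284909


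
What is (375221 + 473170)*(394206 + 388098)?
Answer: 663699672864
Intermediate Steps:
(375221 + 473170)*(394206 + 388098) = 848391*782304 = 663699672864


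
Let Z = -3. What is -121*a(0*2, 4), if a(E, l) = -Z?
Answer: -363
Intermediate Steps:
a(E, l) = 3 (a(E, l) = -1*(-3) = 3)
-121*a(0*2, 4) = -121*3 = -363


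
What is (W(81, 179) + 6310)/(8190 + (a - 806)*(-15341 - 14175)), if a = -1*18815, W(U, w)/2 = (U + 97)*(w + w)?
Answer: 66879/289570813 ≈ 0.00023096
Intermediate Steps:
W(U, w) = 4*w*(97 + U) (W(U, w) = 2*((U + 97)*(w + w)) = 2*((97 + U)*(2*w)) = 2*(2*w*(97 + U)) = 4*w*(97 + U))
a = -18815
(W(81, 179) + 6310)/(8190 + (a - 806)*(-15341 - 14175)) = (4*179*(97 + 81) + 6310)/(8190 + (-18815 - 806)*(-15341 - 14175)) = (4*179*178 + 6310)/(8190 - 19621*(-29516)) = (127448 + 6310)/(8190 + 579133436) = 133758/579141626 = 133758*(1/579141626) = 66879/289570813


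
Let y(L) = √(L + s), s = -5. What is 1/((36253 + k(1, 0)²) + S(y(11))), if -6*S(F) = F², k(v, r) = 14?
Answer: 1/36448 ≈ 2.7436e-5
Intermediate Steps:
y(L) = √(-5 + L) (y(L) = √(L - 5) = √(-5 + L))
S(F) = -F²/6
1/((36253 + k(1, 0)²) + S(y(11))) = 1/((36253 + 14²) - (√(-5 + 11))²/6) = 1/((36253 + 196) - (√6)²/6) = 1/(36449 - ⅙*6) = 1/(36449 - 1) = 1/36448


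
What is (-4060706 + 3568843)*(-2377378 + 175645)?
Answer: 1082950998579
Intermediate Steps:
(-4060706 + 3568843)*(-2377378 + 175645) = -491863*(-2201733) = 1082950998579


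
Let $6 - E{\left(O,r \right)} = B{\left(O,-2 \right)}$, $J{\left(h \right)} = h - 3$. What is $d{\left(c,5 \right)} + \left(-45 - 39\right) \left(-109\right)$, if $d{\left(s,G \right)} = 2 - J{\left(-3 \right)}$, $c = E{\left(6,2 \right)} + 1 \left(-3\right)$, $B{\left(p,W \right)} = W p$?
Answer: $9164$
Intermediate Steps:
$J{\left(h \right)} = -3 + h$
$E{\left(O,r \right)} = 6 + 2 O$ ($E{\left(O,r \right)} = 6 - - 2 O = 6 + 2 O$)
$c = 15$ ($c = \left(6 + 2 \cdot 6\right) + 1 \left(-3\right) = \left(6 + 12\right) - 3 = 18 - 3 = 15$)
$d{\left(s,G \right)} = 8$ ($d{\left(s,G \right)} = 2 - \left(-3 - 3\right) = 2 - -6 = 2 + 6 = 8$)
$d{\left(c,5 \right)} + \left(-45 - 39\right) \left(-109\right) = 8 + \left(-45 - 39\right) \left(-109\right) = 8 - -9156 = 8 + 9156 = 9164$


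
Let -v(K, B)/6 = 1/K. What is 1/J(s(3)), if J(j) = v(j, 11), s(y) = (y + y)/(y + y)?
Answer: -1/6 ≈ -0.16667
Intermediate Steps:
s(y) = 1 (s(y) = (2*y)/((2*y)) = (2*y)*(1/(2*y)) = 1)
v(K, B) = -6/K
J(j) = -6/j
1/J(s(3)) = 1/(-6/1) = 1/(-6*1) = 1/(-6) = -1/6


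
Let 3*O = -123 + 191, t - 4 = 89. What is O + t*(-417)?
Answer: -116275/3 ≈ -38758.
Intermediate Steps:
t = 93 (t = 4 + 89 = 93)
O = 68/3 (O = (-123 + 191)/3 = (1/3)*68 = 68/3 ≈ 22.667)
O + t*(-417) = 68/3 + 93*(-417) = 68/3 - 38781 = -116275/3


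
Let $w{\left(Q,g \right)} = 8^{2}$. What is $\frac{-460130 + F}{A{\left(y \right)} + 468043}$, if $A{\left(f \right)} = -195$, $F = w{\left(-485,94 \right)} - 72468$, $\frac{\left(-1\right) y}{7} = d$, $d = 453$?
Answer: $- \frac{266267}{233924} \approx -1.1383$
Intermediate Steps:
$w{\left(Q,g \right)} = 64$
$y = -3171$ ($y = \left(-7\right) 453 = -3171$)
$F = -72404$ ($F = 64 - 72468 = -72404$)
$\frac{-460130 + F}{A{\left(y \right)} + 468043} = \frac{-460130 - 72404}{-195 + 468043} = - \frac{532534}{467848} = \left(-532534\right) \frac{1}{467848} = - \frac{266267}{233924}$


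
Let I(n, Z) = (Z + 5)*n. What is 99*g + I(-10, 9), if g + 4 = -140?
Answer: -14396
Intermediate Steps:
I(n, Z) = n*(5 + Z) (I(n, Z) = (5 + Z)*n = n*(5 + Z))
g = -144 (g = -4 - 140 = -144)
99*g + I(-10, 9) = 99*(-144) - 10*(5 + 9) = -14256 - 10*14 = -14256 - 140 = -14396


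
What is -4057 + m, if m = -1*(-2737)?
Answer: -1320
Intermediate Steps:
m = 2737
-4057 + m = -4057 + 2737 = -1320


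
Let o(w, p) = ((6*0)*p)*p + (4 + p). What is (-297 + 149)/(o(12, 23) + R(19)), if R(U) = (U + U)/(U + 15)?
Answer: -1258/239 ≈ -5.2636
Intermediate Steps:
R(U) = 2*U/(15 + U) (R(U) = (2*U)/(15 + U) = 2*U/(15 + U))
o(w, p) = 4 + p (o(w, p) = (0*p)*p + (4 + p) = 0*p + (4 + p) = 0 + (4 + p) = 4 + p)
(-297 + 149)/(o(12, 23) + R(19)) = (-297 + 149)/((4 + 23) + 2*19/(15 + 19)) = -148/(27 + 2*19/34) = -148/(27 + 2*19*(1/34)) = -148/(27 + 19/17) = -148/478/17 = -148*17/478 = -1258/239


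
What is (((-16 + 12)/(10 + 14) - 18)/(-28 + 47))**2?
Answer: 11881/12996 ≈ 0.91420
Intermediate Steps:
(((-16 + 12)/(10 + 14) - 18)/(-28 + 47))**2 = ((-4/24 - 18)/19)**2 = ((-4*1/24 - 18)*(1/19))**2 = ((-1/6 - 18)*(1/19))**2 = (-109/6*1/19)**2 = (-109/114)**2 = 11881/12996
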